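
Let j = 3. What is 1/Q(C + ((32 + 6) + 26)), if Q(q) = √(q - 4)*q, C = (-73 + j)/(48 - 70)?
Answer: 11*√7645/513605 ≈ 0.0018726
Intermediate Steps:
C = 35/11 (C = (-73 + 3)/(48 - 70) = -70/(-22) = -70*(-1/22) = 35/11 ≈ 3.1818)
Q(q) = q*√(-4 + q) (Q(q) = √(-4 + q)*q = q*√(-4 + q))
1/Q(C + ((32 + 6) + 26)) = 1/((35/11 + ((32 + 6) + 26))*√(-4 + (35/11 + ((32 + 6) + 26)))) = 1/((35/11 + (38 + 26))*√(-4 + (35/11 + (38 + 26)))) = 1/((35/11 + 64)*√(-4 + (35/11 + 64))) = 1/(739*√(-4 + 739/11)/11) = 1/(739*√(695/11)/11) = 1/(739*(√7645/11)/11) = 1/(739*√7645/121) = 11*√7645/513605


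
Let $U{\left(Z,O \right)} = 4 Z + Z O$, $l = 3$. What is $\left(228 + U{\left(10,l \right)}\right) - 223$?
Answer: $75$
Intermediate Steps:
$U{\left(Z,O \right)} = 4 Z + O Z$
$\left(228 + U{\left(10,l \right)}\right) - 223 = \left(228 + 10 \left(4 + 3\right)\right) - 223 = \left(228 + 10 \cdot 7\right) - 223 = \left(228 + 70\right) - 223 = 298 - 223 = 75$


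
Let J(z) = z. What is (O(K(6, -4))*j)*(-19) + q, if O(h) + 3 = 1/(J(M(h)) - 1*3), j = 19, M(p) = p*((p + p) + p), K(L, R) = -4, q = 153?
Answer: 55259/45 ≈ 1228.0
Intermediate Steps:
M(p) = 3*p**2 (M(p) = p*(2*p + p) = p*(3*p) = 3*p**2)
O(h) = -3 + 1/(-3 + 3*h**2) (O(h) = -3 + 1/(3*h**2 - 1*3) = -3 + 1/(3*h**2 - 3) = -3 + 1/(-3 + 3*h**2))
(O(K(6, -4))*j)*(-19) + q = (((10 - 9*(-4)**2)/(3*(-1 + (-4)**2)))*19)*(-19) + 153 = (((10 - 9*16)/(3*(-1 + 16)))*19)*(-19) + 153 = (((1/3)*(10 - 144)/15)*19)*(-19) + 153 = (((1/3)*(1/15)*(-134))*19)*(-19) + 153 = -134/45*19*(-19) + 153 = -2546/45*(-19) + 153 = 48374/45 + 153 = 55259/45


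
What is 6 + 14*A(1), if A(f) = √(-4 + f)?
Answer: 6 + 14*I*√3 ≈ 6.0 + 24.249*I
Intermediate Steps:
6 + 14*A(1) = 6 + 14*√(-4 + 1) = 6 + 14*√(-3) = 6 + 14*(I*√3) = 6 + 14*I*√3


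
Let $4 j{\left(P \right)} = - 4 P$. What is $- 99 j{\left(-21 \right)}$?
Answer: $-2079$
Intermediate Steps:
$j{\left(P \right)} = - P$ ($j{\left(P \right)} = \frac{\left(-4\right) P}{4} = - P$)
$- 99 j{\left(-21 \right)} = - 99 \left(\left(-1\right) \left(-21\right)\right) = \left(-99\right) 21 = -2079$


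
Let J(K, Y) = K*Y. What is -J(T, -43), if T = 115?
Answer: 4945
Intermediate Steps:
-J(T, -43) = -115*(-43) = -1*(-4945) = 4945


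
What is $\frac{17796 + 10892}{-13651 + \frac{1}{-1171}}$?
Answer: $- \frac{16796824}{7992661} \approx -2.1015$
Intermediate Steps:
$\frac{17796 + 10892}{-13651 + \frac{1}{-1171}} = \frac{28688}{-13651 - \frac{1}{1171}} = \frac{28688}{- \frac{15985322}{1171}} = 28688 \left(- \frac{1171}{15985322}\right) = - \frac{16796824}{7992661}$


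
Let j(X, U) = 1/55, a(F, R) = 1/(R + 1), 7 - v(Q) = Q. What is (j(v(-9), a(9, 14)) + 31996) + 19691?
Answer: 2842786/55 ≈ 51687.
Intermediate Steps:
v(Q) = 7 - Q
a(F, R) = 1/(1 + R)
j(X, U) = 1/55
(j(v(-9), a(9, 14)) + 31996) + 19691 = (1/55 + 31996) + 19691 = 1759781/55 + 19691 = 2842786/55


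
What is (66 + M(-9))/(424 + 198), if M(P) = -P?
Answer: 75/622 ≈ 0.12058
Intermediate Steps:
(66 + M(-9))/(424 + 198) = (66 - 1*(-9))/(424 + 198) = (66 + 9)/622 = 75*(1/622) = 75/622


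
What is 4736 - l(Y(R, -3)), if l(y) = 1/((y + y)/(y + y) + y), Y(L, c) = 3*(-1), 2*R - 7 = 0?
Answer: 9473/2 ≈ 4736.5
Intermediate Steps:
R = 7/2 (R = 7/2 + (½)*0 = 7/2 + 0 = 7/2 ≈ 3.5000)
Y(L, c) = -3
l(y) = 1/(1 + y) (l(y) = 1/((2*y)/((2*y)) + y) = 1/((2*y)*(1/(2*y)) + y) = 1/(1 + y))
4736 - l(Y(R, -3)) = 4736 - 1/(1 - 3) = 4736 - 1/(-2) = 4736 - 1*(-½) = 4736 + ½ = 9473/2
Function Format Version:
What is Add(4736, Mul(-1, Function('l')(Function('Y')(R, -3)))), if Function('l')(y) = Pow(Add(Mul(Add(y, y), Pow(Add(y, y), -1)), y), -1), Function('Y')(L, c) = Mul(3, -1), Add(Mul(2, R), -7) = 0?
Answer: Rational(9473, 2) ≈ 4736.5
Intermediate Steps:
R = Rational(7, 2) (R = Add(Rational(7, 2), Mul(Rational(1, 2), 0)) = Add(Rational(7, 2), 0) = Rational(7, 2) ≈ 3.5000)
Function('Y')(L, c) = -3
Function('l')(y) = Pow(Add(1, y), -1) (Function('l')(y) = Pow(Add(Mul(Mul(2, y), Pow(Mul(2, y), -1)), y), -1) = Pow(Add(Mul(Mul(2, y), Mul(Rational(1, 2), Pow(y, -1))), y), -1) = Pow(Add(1, y), -1))
Add(4736, Mul(-1, Function('l')(Function('Y')(R, -3)))) = Add(4736, Mul(-1, Pow(Add(1, -3), -1))) = Add(4736, Mul(-1, Pow(-2, -1))) = Add(4736, Mul(-1, Rational(-1, 2))) = Add(4736, Rational(1, 2)) = Rational(9473, 2)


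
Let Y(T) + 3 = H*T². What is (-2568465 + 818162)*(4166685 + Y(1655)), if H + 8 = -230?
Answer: 1133708478544204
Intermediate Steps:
H = -238 (H = -8 - 230 = -238)
Y(T) = -3 - 238*T²
(-2568465 + 818162)*(4166685 + Y(1655)) = (-2568465 + 818162)*(4166685 + (-3 - 238*1655²)) = -1750303*(4166685 + (-3 - 238*2739025)) = -1750303*(4166685 + (-3 - 651887950)) = -1750303*(4166685 - 651887953) = -1750303*(-647721268) = 1133708478544204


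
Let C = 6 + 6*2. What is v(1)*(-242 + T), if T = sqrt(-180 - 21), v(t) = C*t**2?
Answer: -4356 + 18*I*sqrt(201) ≈ -4356.0 + 255.19*I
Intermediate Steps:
C = 18 (C = 6 + 12 = 18)
v(t) = 18*t**2
T = I*sqrt(201) (T = sqrt(-201) = I*sqrt(201) ≈ 14.177*I)
v(1)*(-242 + T) = (18*1**2)*(-242 + I*sqrt(201)) = (18*1)*(-242 + I*sqrt(201)) = 18*(-242 + I*sqrt(201)) = -4356 + 18*I*sqrt(201)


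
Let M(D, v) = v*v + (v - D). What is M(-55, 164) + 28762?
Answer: 55877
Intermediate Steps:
M(D, v) = v + v² - D (M(D, v) = v² + (v - D) = v + v² - D)
M(-55, 164) + 28762 = (164 + 164² - 1*(-55)) + 28762 = (164 + 26896 + 55) + 28762 = 27115 + 28762 = 55877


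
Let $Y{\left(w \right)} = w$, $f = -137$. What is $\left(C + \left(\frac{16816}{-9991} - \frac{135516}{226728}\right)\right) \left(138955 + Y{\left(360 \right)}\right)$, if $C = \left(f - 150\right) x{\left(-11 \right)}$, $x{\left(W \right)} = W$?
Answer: $\frac{82964338694025965}{188769954} \approx 4.395 \cdot 10^{8}$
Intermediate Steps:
$C = 3157$ ($C = \left(-137 - 150\right) \left(-11\right) = \left(-287\right) \left(-11\right) = 3157$)
$\left(C + \left(\frac{16816}{-9991} - \frac{135516}{226728}\right)\right) \left(138955 + Y{\left(360 \right)}\right) = \left(3157 + \left(\frac{16816}{-9991} - \frac{135516}{226728}\right)\right) \left(138955 + 360\right) = \left(3157 + \left(16816 \left(- \frac{1}{9991}\right) - \frac{11293}{18894}\right)\right) 139315 = \left(3157 - \frac{430549867}{188769954}\right) 139315 = \frac{595516194911}{188769954} \cdot 139315 = \frac{82964338694025965}{188769954}$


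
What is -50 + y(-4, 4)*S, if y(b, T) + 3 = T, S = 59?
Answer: 9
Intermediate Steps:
y(b, T) = -3 + T
-50 + y(-4, 4)*S = -50 + (-3 + 4)*59 = -50 + 1*59 = -50 + 59 = 9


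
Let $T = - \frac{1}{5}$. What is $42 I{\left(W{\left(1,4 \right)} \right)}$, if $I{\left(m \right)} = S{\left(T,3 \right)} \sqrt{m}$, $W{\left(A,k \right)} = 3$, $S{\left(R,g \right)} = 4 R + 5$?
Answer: $\frac{882 \sqrt{3}}{5} \approx 305.53$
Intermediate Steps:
$T = - \frac{1}{5}$ ($T = \left(-1\right) \frac{1}{5} = - \frac{1}{5} \approx -0.2$)
$S{\left(R,g \right)} = 5 + 4 R$
$I{\left(m \right)} = \frac{21 \sqrt{m}}{5}$ ($I{\left(m \right)} = \left(5 + 4 \left(- \frac{1}{5}\right)\right) \sqrt{m} = \left(5 - \frac{4}{5}\right) \sqrt{m} = \frac{21 \sqrt{m}}{5}$)
$42 I{\left(W{\left(1,4 \right)} \right)} = 42 \frac{21 \sqrt{3}}{5} = \frac{882 \sqrt{3}}{5}$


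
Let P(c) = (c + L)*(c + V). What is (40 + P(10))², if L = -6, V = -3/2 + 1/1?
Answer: 6084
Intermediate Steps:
V = -½ (V = -3*½ + 1*1 = -3/2 + 1 = -½ ≈ -0.50000)
P(c) = (-6 + c)*(-½ + c) (P(c) = (c - 6)*(c - ½) = (-6 + c)*(-½ + c))
(40 + P(10))² = (40 + (3 + 10² - 13/2*10))² = (40 + (3 + 100 - 65))² = (40 + 38)² = 78² = 6084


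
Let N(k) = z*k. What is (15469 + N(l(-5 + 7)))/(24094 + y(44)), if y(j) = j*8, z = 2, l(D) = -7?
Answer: 15455/24446 ≈ 0.63221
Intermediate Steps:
y(j) = 8*j
N(k) = 2*k
(15469 + N(l(-5 + 7)))/(24094 + y(44)) = (15469 + 2*(-7))/(24094 + 8*44) = (15469 - 14)/(24094 + 352) = 15455/24446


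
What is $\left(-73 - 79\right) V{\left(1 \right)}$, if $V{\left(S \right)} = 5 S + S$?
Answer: $-912$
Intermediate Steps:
$V{\left(S \right)} = 6 S$
$\left(-73 - 79\right) V{\left(1 \right)} = \left(-73 - 79\right) 6 \cdot 1 = \left(-152\right) 6 = -912$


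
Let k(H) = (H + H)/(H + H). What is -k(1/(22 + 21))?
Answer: -1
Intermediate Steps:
k(H) = 1 (k(H) = (2*H)/((2*H)) = (2*H)*(1/(2*H)) = 1)
-k(1/(22 + 21)) = -1*1 = -1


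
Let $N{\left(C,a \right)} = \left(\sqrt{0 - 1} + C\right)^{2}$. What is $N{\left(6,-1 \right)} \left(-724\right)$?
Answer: $-25340 - 8688 i \approx -25340.0 - 8688.0 i$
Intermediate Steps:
$N{\left(C,a \right)} = \left(i + C\right)^{2}$ ($N{\left(C,a \right)} = \left(\sqrt{-1} + C\right)^{2} = \left(i + C\right)^{2}$)
$N{\left(6,-1 \right)} \left(-724\right) = \left(i + 6\right)^{2} \left(-724\right) = \left(6 + i\right)^{2} \left(-724\right) = - 724 \left(6 + i\right)^{2}$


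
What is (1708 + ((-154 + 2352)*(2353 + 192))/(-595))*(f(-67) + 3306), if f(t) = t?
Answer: -423628810/17 ≈ -2.4919e+7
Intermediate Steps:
(1708 + ((-154 + 2352)*(2353 + 192))/(-595))*(f(-67) + 3306) = (1708 + ((-154 + 2352)*(2353 + 192))/(-595))*(-67 + 3306) = (1708 + (2198*2545)*(-1/595))*3239 = (1708 + 5593910*(-1/595))*3239 = (1708 - 159826/17)*3239 = -130790/17*3239 = -423628810/17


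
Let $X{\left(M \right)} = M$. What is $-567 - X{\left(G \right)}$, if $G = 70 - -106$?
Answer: $-743$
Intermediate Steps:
$G = 176$ ($G = 70 + 106 = 176$)
$-567 - X{\left(G \right)} = -567 - 176 = -743$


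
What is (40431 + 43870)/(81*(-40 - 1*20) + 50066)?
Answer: 12043/6458 ≈ 1.8648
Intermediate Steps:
(40431 + 43870)/(81*(-40 - 1*20) + 50066) = 84301/(81*(-40 - 20) + 50066) = 84301/(81*(-60) + 50066) = 84301/(-4860 + 50066) = 84301/45206 = 84301*(1/45206) = 12043/6458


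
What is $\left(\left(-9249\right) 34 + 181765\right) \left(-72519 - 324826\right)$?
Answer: $52728078845$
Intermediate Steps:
$\left(\left(-9249\right) 34 + 181765\right) \left(-72519 - 324826\right) = \left(-314466 + 181765\right) \left(-397345\right) = \left(-132701\right) \left(-397345\right) = 52728078845$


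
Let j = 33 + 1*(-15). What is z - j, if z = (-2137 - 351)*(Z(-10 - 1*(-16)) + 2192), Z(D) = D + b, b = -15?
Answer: -5431322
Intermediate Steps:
Z(D) = -15 + D (Z(D) = D - 15 = -15 + D)
j = 18 (j = 33 - 15 = 18)
z = -5431304 (z = (-2137 - 351)*((-15 + (-10 - 1*(-16))) + 2192) = -2488*((-15 + (-10 + 16)) + 2192) = -2488*((-15 + 6) + 2192) = -2488*(-9 + 2192) = -2488*2183 = -5431304)
z - j = -5431304 - 1*18 = -5431304 - 18 = -5431322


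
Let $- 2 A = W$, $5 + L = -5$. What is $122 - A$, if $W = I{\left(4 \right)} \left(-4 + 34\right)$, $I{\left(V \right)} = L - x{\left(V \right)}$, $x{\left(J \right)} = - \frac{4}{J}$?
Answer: $-13$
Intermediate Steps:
$L = -10$ ($L = -5 - 5 = -10$)
$I{\left(V \right)} = -10 + \frac{4}{V}$ ($I{\left(V \right)} = -10 - - \frac{4}{V} = -10 + \frac{4}{V}$)
$W = -270$ ($W = \left(-10 + \frac{4}{4}\right) \left(-4 + 34\right) = \left(-10 + 4 \cdot \frac{1}{4}\right) 30 = \left(-10 + 1\right) 30 = \left(-9\right) 30 = -270$)
$A = 135$ ($A = \left(- \frac{1}{2}\right) \left(-270\right) = 135$)
$122 - A = 122 - 135 = -13$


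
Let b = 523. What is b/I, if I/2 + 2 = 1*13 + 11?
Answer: 523/44 ≈ 11.886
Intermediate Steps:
I = 44 (I = -4 + 2*(1*13 + 11) = -4 + 2*(13 + 11) = -4 + 2*24 = -4 + 48 = 44)
b/I = 523/44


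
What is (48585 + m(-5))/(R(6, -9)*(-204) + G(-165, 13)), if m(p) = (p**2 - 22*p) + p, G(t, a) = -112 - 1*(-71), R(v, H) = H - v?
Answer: 48715/3019 ≈ 16.136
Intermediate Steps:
G(t, a) = -41 (G(t, a) = -112 + 71 = -41)
m(p) = p**2 - 21*p
(48585 + m(-5))/(R(6, -9)*(-204) + G(-165, 13)) = (48585 - 5*(-21 - 5))/((-9 - 1*6)*(-204) - 41) = (48585 - 5*(-26))/((-9 - 6)*(-204) - 41) = (48585 + 130)/(-15*(-204) - 41) = 48715/(3060 - 41) = 48715/3019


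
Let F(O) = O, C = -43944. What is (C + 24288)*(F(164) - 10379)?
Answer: 200786040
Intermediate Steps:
(C + 24288)*(F(164) - 10379) = (-43944 + 24288)*(164 - 10379) = -19656*(-10215) = 200786040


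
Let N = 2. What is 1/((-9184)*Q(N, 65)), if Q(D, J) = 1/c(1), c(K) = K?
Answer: -1/9184 ≈ -0.00010888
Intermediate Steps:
Q(D, J) = 1 (Q(D, J) = 1/1 = 1)
1/((-9184)*Q(N, 65)) = 1/(-9184*1) = -1/9184*1 = -1/9184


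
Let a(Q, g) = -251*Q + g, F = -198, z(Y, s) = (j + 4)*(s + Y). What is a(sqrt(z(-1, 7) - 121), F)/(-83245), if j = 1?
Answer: 198/83245 + 251*I*sqrt(91)/83245 ≈ 0.0023785 + 0.028763*I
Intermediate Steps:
z(Y, s) = 5*Y + 5*s (z(Y, s) = (1 + 4)*(s + Y) = 5*(Y + s) = 5*Y + 5*s)
a(Q, g) = g - 251*Q
a(sqrt(z(-1, 7) - 121), F)/(-83245) = (-198 - 251*sqrt((5*(-1) + 5*7) - 121))/(-83245) = (-198 - 251*sqrt((-5 + 35) - 121))*(-1/83245) = (-198 - 251*sqrt(30 - 121))*(-1/83245) = (-198 - 251*I*sqrt(91))*(-1/83245) = 198/83245 + 251*I*sqrt(91)/83245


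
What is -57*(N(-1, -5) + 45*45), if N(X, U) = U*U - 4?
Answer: -116622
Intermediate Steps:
N(X, U) = -4 + U**2 (N(X, U) = U**2 - 4 = -4 + U**2)
-57*(N(-1, -5) + 45*45) = -57*((-4 + (-5)**2) + 45*45) = -57*((-4 + 25) + 2025) = -57*(21 + 2025) = -57*2046 = -116622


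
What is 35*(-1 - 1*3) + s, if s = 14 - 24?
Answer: -150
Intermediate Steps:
s = -10
35*(-1 - 1*3) + s = 35*(-1 - 1*3) - 10 = 35*(-1 - 3) - 10 = 35*(-4) - 10 = -140 - 10 = -150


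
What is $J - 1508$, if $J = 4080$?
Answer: $2572$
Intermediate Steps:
$J - 1508 = 4080 - 1508 = 2572$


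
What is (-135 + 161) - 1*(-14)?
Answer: 40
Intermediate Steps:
(-135 + 161) - 1*(-14) = 26 + 14 = 40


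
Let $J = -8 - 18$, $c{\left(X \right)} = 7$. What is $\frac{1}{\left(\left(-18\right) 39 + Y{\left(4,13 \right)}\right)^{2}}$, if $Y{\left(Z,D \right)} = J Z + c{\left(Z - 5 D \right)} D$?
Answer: $\frac{1}{511225} \approx 1.9561 \cdot 10^{-6}$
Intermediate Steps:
$J = -26$ ($J = -8 - 18 = -26$)
$Y{\left(Z,D \right)} = - 26 Z + 7 D$
$\frac{1}{\left(\left(-18\right) 39 + Y{\left(4,13 \right)}\right)^{2}} = \frac{1}{\left(\left(-18\right) 39 + \left(\left(-26\right) 4 + 7 \cdot 13\right)\right)^{2}} = \frac{1}{\left(-702 + \left(-104 + 91\right)\right)^{2}} = \frac{1}{\left(-702 - 13\right)^{2}} = \frac{1}{\left(-715\right)^{2}} = \frac{1}{511225}$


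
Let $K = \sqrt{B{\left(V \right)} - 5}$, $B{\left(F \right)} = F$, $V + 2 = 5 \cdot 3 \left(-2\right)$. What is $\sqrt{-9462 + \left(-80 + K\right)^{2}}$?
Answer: $\sqrt{-9462 + \left(-80 + i \sqrt{37}\right)^{2}} \approx 8.638 - 56.335 i$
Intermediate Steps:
$V = -32$ ($V = -2 + 5 \cdot 3 \left(-2\right) = -2 + 15 \left(-2\right) = -2 - 30 = -32$)
$K = i \sqrt{37}$ ($K = \sqrt{-32 - 5} = \sqrt{-37} = i \sqrt{37} \approx 6.0828 i$)
$\sqrt{-9462 + \left(-80 + K\right)^{2}} = \sqrt{-9462 + \left(-80 + i \sqrt{37}\right)^{2}}$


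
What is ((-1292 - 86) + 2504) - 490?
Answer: 636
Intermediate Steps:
((-1292 - 86) + 2504) - 490 = (-1378 + 2504) - 490 = 1126 - 490 = 636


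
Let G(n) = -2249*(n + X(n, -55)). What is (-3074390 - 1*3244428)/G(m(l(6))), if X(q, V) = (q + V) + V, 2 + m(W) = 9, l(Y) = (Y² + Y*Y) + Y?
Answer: -3159409/107952 ≈ -29.267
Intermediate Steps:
l(Y) = Y + 2*Y² (l(Y) = (Y² + Y²) + Y = 2*Y² + Y = Y + 2*Y²)
m(W) = 7 (m(W) = -2 + 9 = 7)
X(q, V) = q + 2*V (X(q, V) = (V + q) + V = q + 2*V)
G(n) = 247390 - 4498*n (G(n) = -2249*(n + (n + 2*(-55))) = -2249*(n + (n - 110)) = -2249*(n + (-110 + n)) = -2249*(-110 + 2*n) = 247390 - 4498*n)
(-3074390 - 1*3244428)/G(m(l(6))) = (-3074390 - 1*3244428)/(247390 - 4498*7) = (-3074390 - 3244428)/(247390 - 31486) = -6318818/215904 = -6318818*1/215904 = -3159409/107952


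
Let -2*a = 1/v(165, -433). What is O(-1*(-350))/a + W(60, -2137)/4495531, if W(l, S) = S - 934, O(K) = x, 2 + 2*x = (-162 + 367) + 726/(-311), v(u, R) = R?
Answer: 121479276194580/1398110141 ≈ 86888.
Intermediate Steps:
a = 1/866 (a = -1/2/(-433) = -1/2*(-1/433) = 1/866 ≈ 0.0011547)
x = 62407/622 (x = -1 + ((-162 + 367) + 726/(-311))/2 = -1 + (205 + 726*(-1/311))/2 = -1 + (205 - 726/311)/2 = -1 + (1/2)*(63029/311) = -1 + 63029/622 = 62407/622 ≈ 100.33)
O(K) = 62407/622
W(l, S) = -934 + S
O(-1*(-350))/a + W(60, -2137)/4495531 = 62407/(622*(1/866)) + (-934 - 2137)/4495531 = (62407/622)*866 - 3071*1/4495531 = 27022231/311 - 3071/4495531 = 121479276194580/1398110141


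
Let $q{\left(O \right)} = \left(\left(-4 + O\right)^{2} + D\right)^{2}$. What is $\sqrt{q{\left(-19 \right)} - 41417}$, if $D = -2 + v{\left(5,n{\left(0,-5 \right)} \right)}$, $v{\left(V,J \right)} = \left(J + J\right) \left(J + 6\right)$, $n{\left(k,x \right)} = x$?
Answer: $4 \sqrt{14117} \approx 475.26$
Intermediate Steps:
$v{\left(V,J \right)} = 2 J \left(6 + J\right)$
$D = -12$ ($D = -2 + 2 \left(-5\right) \left(6 - 5\right) = -2 + 2 \left(-5\right) 1 = -2 - 10 = -12$)
$q{\left(O \right)} = \left(-12 + \left(-4 + O\right)^{2}\right)^{2}$ ($q{\left(O \right)} = \left(\left(-4 + O\right)^{2} - 12\right)^{2} = \left(-12 + \left(-4 + O\right)^{2}\right)^{2}$)
$\sqrt{q{\left(-19 \right)} - 41417} = \sqrt{\left(12 - \left(-4 - 19\right)^{2}\right)^{2} - 41417} = \sqrt{\left(12 - \left(-23\right)^{2}\right)^{2} - 41417} = \sqrt{\left(12 - 529\right)^{2} - 41417} = \sqrt{\left(-517\right)^{2} - 41417} = \sqrt{267289 - 41417} = \sqrt{225872} = 4 \sqrt{14117}$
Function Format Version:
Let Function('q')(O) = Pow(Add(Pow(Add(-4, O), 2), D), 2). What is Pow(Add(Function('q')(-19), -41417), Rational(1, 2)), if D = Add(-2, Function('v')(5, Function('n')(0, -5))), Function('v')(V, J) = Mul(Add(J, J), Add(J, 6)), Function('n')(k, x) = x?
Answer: Mul(4, Pow(14117, Rational(1, 2))) ≈ 475.26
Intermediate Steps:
Function('v')(V, J) = Mul(2, J, Add(6, J)) (Function('v')(V, J) = Mul(Mul(2, J), Add(6, J)) = Mul(2, J, Add(6, J)))
D = -12 (D = Add(-2, Mul(2, -5, Add(6, -5))) = Add(-2, Mul(2, -5, 1)) = Add(-2, -10) = -12)
Function('q')(O) = Pow(Add(-12, Pow(Add(-4, O), 2)), 2) (Function('q')(O) = Pow(Add(Pow(Add(-4, O), 2), -12), 2) = Pow(Add(-12, Pow(Add(-4, O), 2)), 2))
Pow(Add(Function('q')(-19), -41417), Rational(1, 2)) = Pow(Add(Pow(Add(12, Mul(-1, Pow(Add(-4, -19), 2))), 2), -41417), Rational(1, 2)) = Pow(Add(Pow(Add(12, Mul(-1, Pow(-23, 2))), 2), -41417), Rational(1, 2)) = Pow(Add(Pow(Add(12, Mul(-1, 529)), 2), -41417), Rational(1, 2)) = Pow(Add(Pow(Add(12, -529), 2), -41417), Rational(1, 2)) = Pow(Add(Pow(-517, 2), -41417), Rational(1, 2)) = Pow(Add(267289, -41417), Rational(1, 2)) = Pow(225872, Rational(1, 2)) = Mul(4, Pow(14117, Rational(1, 2)))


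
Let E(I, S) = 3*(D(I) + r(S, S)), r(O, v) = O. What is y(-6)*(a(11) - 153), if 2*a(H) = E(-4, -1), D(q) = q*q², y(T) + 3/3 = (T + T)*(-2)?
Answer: -11523/2 ≈ -5761.5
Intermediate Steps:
y(T) = -1 - 4*T (y(T) = -1 + (T + T)*(-2) = -1 + (2*T)*(-2) = -1 - 4*T)
D(q) = q³
E(I, S) = 3*S + 3*I³ (E(I, S) = 3*(I³ + S) = 3*(S + I³) = 3*S + 3*I³)
a(H) = -195/2 (a(H) = (3*(-1) + 3*(-4)³)/2 = (-3 + 3*(-64))/2 = (-3 - 192)/2 = (½)*(-195) = -195/2)
y(-6)*(a(11) - 153) = (-1 - 4*(-6))*(-195/2 - 153) = (-1 + 24)*(-501/2) = 23*(-501/2) = -11523/2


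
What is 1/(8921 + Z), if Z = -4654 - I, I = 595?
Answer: 1/3672 ≈ 0.00027233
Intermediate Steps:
Z = -5249 (Z = -4654 - 1*595 = -4654 - 595 = -5249)
1/(8921 + Z) = 1/(8921 - 5249) = 1/3672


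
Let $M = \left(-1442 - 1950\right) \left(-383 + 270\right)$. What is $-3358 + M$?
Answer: $379938$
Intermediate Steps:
$M = 383296$ ($M = \left(-3392\right) \left(-113\right) = 383296$)
$-3358 + M = -3358 + 383296 = 379938$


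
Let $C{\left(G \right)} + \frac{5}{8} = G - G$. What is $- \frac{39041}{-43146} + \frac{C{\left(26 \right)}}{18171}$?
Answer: $\frac{11677153}{12905448} \approx 0.90482$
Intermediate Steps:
$C{\left(G \right)} = - \frac{5}{8}$ ($C{\left(G \right)} = - \frac{5}{8} + \left(G - G\right) = - \frac{5}{8} + 0 = - \frac{5}{8}$)
$- \frac{39041}{-43146} + \frac{C{\left(26 \right)}}{18171} = - \frac{39041}{-43146} - \frac{5}{8 \cdot 18171} = \left(-39041\right) \left(- \frac{1}{43146}\right) - \frac{5}{145368} = \frac{39041}{43146} - \frac{5}{145368} = \frac{11677153}{12905448}$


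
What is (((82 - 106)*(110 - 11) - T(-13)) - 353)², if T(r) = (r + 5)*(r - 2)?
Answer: 8116801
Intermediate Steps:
T(r) = (-2 + r)*(5 + r) (T(r) = (5 + r)*(-2 + r) = (-2 + r)*(5 + r))
(((82 - 106)*(110 - 11) - T(-13)) - 353)² = (((82 - 106)*(110 - 11) - (-10 + (-13)² + 3*(-13))) - 353)² = ((-24*99 - (-10 + 169 - 39)) - 353)² = ((-2376 - 1*120) - 353)² = ((-2376 - 120) - 353)² = (-2496 - 353)² = (-2849)² = 8116801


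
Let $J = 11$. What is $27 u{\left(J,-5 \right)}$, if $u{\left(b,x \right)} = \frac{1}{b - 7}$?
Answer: $\frac{27}{4} \approx 6.75$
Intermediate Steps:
$u{\left(b,x \right)} = \frac{1}{-7 + b}$
$27 u{\left(J,-5 \right)} = \frac{27}{-7 + 11} = \frac{27}{4}$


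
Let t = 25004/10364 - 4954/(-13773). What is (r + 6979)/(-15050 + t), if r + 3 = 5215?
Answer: -435046112013/536973006313 ≈ -0.81018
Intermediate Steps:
r = 5212 (r = -3 + 5215 = 5212)
t = 98930837/35685843 (t = 25004*(1/10364) - 4954*(-1/13773) = 6251/2591 + 4954/13773 = 98930837/35685843 ≈ 2.7723)
(r + 6979)/(-15050 + t) = (5212 + 6979)/(-15050 + 98930837/35685843) = 12191/(-536973006313/35685843) = 12191*(-35685843/536973006313) = -435046112013/536973006313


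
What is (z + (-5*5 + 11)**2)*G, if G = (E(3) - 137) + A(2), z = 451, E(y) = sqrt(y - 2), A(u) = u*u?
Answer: -85404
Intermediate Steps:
A(u) = u**2
E(y) = sqrt(-2 + y)
G = -132 (G = (sqrt(-2 + 3) - 137) + 2**2 = (sqrt(1) - 137) + 4 = (1 - 137) + 4 = -136 + 4 = -132)
(z + (-5*5 + 11)**2)*G = (451 + (-5*5 + 11)**2)*(-132) = (451 + (-25 + 11)**2)*(-132) = (451 + (-14)**2)*(-132) = (451 + 196)*(-132) = 647*(-132) = -85404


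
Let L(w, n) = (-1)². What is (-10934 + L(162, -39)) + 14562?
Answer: 3629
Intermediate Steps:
L(w, n) = 1
(-10934 + L(162, -39)) + 14562 = (-10934 + 1) + 14562 = -10933 + 14562 = 3629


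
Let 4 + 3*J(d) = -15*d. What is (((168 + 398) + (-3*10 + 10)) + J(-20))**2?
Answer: 3740356/9 ≈ 4.1560e+5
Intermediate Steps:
J(d) = -4/3 - 5*d (J(d) = -4/3 + (-15*d)/3 = -4/3 - 5*d)
(((168 + 398) + (-3*10 + 10)) + J(-20))**2 = (((168 + 398) + (-3*10 + 10)) + (-4/3 - 5*(-20)))**2 = ((566 + (-30 + 10)) + (-4/3 + 100))**2 = ((566 - 20) + 296/3)**2 = (546 + 296/3)**2 = (1934/3)**2 = 3740356/9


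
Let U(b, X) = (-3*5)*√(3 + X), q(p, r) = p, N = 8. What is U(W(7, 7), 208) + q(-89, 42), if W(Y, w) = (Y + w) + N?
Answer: -89 - 15*√211 ≈ -306.89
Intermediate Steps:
W(Y, w) = 8 + Y + w (W(Y, w) = (Y + w) + 8 = 8 + Y + w)
U(b, X) = -15*√(3 + X)
U(W(7, 7), 208) + q(-89, 42) = -15*√(3 + 208) - 89 = -15*√211 - 89 = -89 - 15*√211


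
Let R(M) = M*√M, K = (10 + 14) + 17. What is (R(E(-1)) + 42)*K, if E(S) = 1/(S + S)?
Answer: 1722 - 41*I*√2/4 ≈ 1722.0 - 14.496*I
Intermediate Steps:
K = 41 (K = 24 + 17 = 41)
E(S) = 1/(2*S)
R(M) = M^(3/2)
(R(E(-1)) + 42)*K = (((½)/(-1))^(3/2) + 42)*41 = (((½)*(-1))^(3/2) + 42)*41 = ((-½)^(3/2) + 42)*41 = (-I*√2/4 + 42)*41 = (42 - I*√2/4)*41 = 1722 - 41*I*√2/4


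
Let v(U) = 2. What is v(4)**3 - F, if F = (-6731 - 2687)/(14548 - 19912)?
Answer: 16747/2682 ≈ 6.2442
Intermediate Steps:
F = 4709/2682 (F = -9418/(-5364) = -9418*(-1/5364) = 4709/2682 ≈ 1.7558)
v(4)**3 - F = 2**3 - 1*4709/2682 = 8 - 4709/2682 = 16747/2682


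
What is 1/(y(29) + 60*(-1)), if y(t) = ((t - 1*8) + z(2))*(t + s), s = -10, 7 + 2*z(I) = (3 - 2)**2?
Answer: 1/282 ≈ 0.0035461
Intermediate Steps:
z(I) = -3 (z(I) = -7/2 + (3 - 2)**2/2 = -7/2 + (1/2)*1**2 = -7/2 + (1/2)*1 = -7/2 + 1/2 = -3)
y(t) = (-11 + t)*(-10 + t) (y(t) = ((t - 1*8) - 3)*(t - 10) = ((t - 8) - 3)*(-10 + t) = ((-8 + t) - 3)*(-10 + t) = (-11 + t)*(-10 + t))
1/(y(29) + 60*(-1)) = 1/((110 + 29**2 - 21*29) + 60*(-1)) = 1/((110 + 841 - 609) - 60) = 1/(342 - 60) = 1/282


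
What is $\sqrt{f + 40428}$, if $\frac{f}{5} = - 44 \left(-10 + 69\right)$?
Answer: $2 \sqrt{6862} \approx 165.67$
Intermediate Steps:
$f = -12980$ ($f = 5 \left(- 44 \left(-10 + 69\right)\right) = 5 \left(\left(-44\right) 59\right) = 5 \left(-2596\right) = -12980$)
$\sqrt{f + 40428} = \sqrt{-12980 + 40428} = \sqrt{27448} = 2 \sqrt{6862}$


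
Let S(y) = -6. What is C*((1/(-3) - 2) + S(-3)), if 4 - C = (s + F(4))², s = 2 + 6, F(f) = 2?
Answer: 800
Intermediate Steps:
s = 8
C = -96 (C = 4 - (8 + 2)² = 4 - 1*10² = 4 - 1*100 = 4 - 100 = -96)
C*((1/(-3) - 2) + S(-3)) = -96*((1/(-3) - 2) - 6) = -96*((1*(-⅓) - 2) - 6) = -96*((-⅓ - 2) - 6) = -96*(-7/3 - 6) = -96*(-25/3) = 800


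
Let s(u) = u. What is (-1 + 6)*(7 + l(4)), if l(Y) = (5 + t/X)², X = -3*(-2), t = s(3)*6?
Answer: 355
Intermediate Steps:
t = 18 (t = 3*6 = 18)
X = 6
l(Y) = 64 (l(Y) = (5 + 18/6)² = (5 + 18*(⅙))² = (5 + 3)² = 8² = 64)
(-1 + 6)*(7 + l(4)) = (-1 + 6)*(7 + 64) = 5*71 = 355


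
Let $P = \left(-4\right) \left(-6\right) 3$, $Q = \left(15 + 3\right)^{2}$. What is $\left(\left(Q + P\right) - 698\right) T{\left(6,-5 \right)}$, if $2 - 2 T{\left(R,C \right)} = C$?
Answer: $-1057$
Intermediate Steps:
$Q = 324$ ($Q = 18^{2} = 324$)
$T{\left(R,C \right)} = 1 - \frac{C}{2}$
$P = 72$ ($P = 24 \cdot 3 = 72$)
$\left(\left(Q + P\right) - 698\right) T{\left(6,-5 \right)} = \left(\left(324 + 72\right) - 698\right) \left(1 - - \frac{5}{2}\right) = \left(396 - 698\right) \left(1 + \frac{5}{2}\right) = \left(-302\right) \frac{7}{2} = -1057$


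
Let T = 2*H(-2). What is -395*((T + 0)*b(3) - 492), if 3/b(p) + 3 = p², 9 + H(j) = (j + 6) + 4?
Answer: 194735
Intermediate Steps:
H(j) = 1 + j (H(j) = -9 + ((j + 6) + 4) = -9 + ((6 + j) + 4) = -9 + (10 + j) = 1 + j)
b(p) = 3/(-3 + p²)
T = -2 (T = 2*(1 - 2) = 2*(-1) = -2)
-395*((T + 0)*b(3) - 492) = -395*((-2 + 0)*(3/(-3 + 3²)) - 492) = -395*(-6/(-3 + 9) - 492) = -395*(-6/6 - 492) = -395*(-2*½ - 492) = -395*(-1 - 492) = -395*(-493) = 194735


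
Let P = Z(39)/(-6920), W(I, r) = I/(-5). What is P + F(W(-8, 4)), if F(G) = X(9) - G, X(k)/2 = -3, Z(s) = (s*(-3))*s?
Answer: -48029/6920 ≈ -6.9406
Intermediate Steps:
Z(s) = -3*s² (Z(s) = (-3*s)*s = -3*s²)
W(I, r) = -I/5 (W(I, r) = I*(-⅕) = -I/5)
X(k) = -6 (X(k) = 2*(-3) = -6)
F(G) = -6 - G
P = 4563/6920 (P = -3*39²/(-6920) = -3*1521*(-1/6920) = -4563*(-1/6920) = 4563/6920 ≈ 0.65939)
P + F(W(-8, 4)) = 4563/6920 + (-6 - (-1)*(-8)/5) = 4563/6920 + (-6 - 1*8/5) = 4563/6920 + (-6 - 8/5) = 4563/6920 - 38/5 = -48029/6920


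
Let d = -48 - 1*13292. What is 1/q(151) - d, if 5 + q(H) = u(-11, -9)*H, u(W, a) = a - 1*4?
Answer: 26253119/1968 ≈ 13340.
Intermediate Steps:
d = -13340 (d = -48 - 13292 = -13340)
u(W, a) = -4 + a (u(W, a) = a - 4 = -4 + a)
q(H) = -5 - 13*H (q(H) = -5 + (-4 - 9)*H = -5 - 13*H)
1/q(151) - d = 1/(-5 - 13*151) - 1*(-13340) = 1/(-5 - 1963) + 13340 = 1/(-1968) + 13340 = -1/1968 + 13340 = 26253119/1968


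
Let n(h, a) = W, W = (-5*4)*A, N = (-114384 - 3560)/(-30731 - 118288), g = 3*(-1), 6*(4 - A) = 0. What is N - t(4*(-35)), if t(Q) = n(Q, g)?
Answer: 12039464/149019 ≈ 80.792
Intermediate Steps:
A = 4 (A = 4 - ⅙*0 = 4 + 0 = 4)
g = -3
N = 117944/149019 (N = -117944/(-149019) = -117944*(-1/149019) = 117944/149019 ≈ 0.79147)
W = -80 (W = -5*4*4 = -20*4 = -80)
n(h, a) = -80
t(Q) = -80
N - t(4*(-35)) = 117944/149019 - 1*(-80) = 117944/149019 + 80 = 12039464/149019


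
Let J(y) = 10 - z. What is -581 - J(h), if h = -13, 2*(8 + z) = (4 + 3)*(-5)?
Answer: -1233/2 ≈ -616.50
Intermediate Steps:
z = -51/2 (z = -8 + ((4 + 3)*(-5))/2 = -8 + (7*(-5))/2 = -8 + (½)*(-35) = -8 - 35/2 = -51/2 ≈ -25.500)
J(y) = 71/2 (J(y) = 10 - 1*(-51/2) = 10 + 51/2 = 71/2)
-581 - J(h) = -581 - 1*71/2 = -581 - 71/2 = -1233/2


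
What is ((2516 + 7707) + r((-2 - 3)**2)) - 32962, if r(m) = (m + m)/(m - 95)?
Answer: -159178/7 ≈ -22740.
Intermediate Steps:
r(m) = 2*m/(-95 + m) (r(m) = (2*m)/(-95 + m) = 2*m/(-95 + m))
((2516 + 7707) + r((-2 - 3)**2)) - 32962 = ((2516 + 7707) + 2*(-2 - 3)**2/(-95 + (-2 - 3)**2)) - 32962 = (10223 + 2*(-5)**2/(-95 + (-5)**2)) - 32962 = (10223 + 2*25/(-95 + 25)) - 32962 = (10223 + 2*25/(-70)) - 32962 = (10223 + 2*25*(-1/70)) - 32962 = (10223 - 5/7) - 32962 = 71556/7 - 32962 = -159178/7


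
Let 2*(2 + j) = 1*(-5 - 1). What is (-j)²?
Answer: 25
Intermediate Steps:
j = -5 (j = -2 + (1*(-5 - 1))/2 = -2 + (1*(-6))/2 = -2 + (½)*(-6) = -2 - 3 = -5)
(-j)² = (-1*(-5))² = 5² = 25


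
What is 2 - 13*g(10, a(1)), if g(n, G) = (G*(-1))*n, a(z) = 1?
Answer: 132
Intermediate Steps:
g(n, G) = -G*n (g(n, G) = (-G)*n = -G*n)
2 - 13*g(10, a(1)) = 2 - (-13)*10 = 2 - 13*(-10) = 2 + 130 = 132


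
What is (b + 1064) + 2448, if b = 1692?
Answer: 5204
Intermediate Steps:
(b + 1064) + 2448 = (1692 + 1064) + 2448 = 2756 + 2448 = 5204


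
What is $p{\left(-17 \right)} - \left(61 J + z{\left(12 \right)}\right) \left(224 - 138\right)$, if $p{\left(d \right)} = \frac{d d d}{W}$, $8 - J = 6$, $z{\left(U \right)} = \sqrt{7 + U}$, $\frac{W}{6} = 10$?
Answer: $- \frac{634433}{60} - 86 \sqrt{19} \approx -10949.0$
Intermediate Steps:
$W = 60$ ($W = 6 \cdot 10 = 60$)
$J = 2$ ($J = 8 - 6 = 2$)
$p{\left(d \right)} = \frac{d^{3}}{60}$ ($p{\left(d \right)} = \frac{d d d}{60} = d^{2} d \frac{1}{60} = d^{3} \cdot \frac{1}{60} = \frac{d^{3}}{60}$)
$p{\left(-17 \right)} - \left(61 J + z{\left(12 \right)}\right) \left(224 - 138\right) = \frac{\left(-17\right)^{3}}{60} - \left(61 \cdot 2 + \sqrt{7 + 12}\right) \left(224 - 138\right) = \frac{1}{60} \left(-4913\right) - \left(122 + \sqrt{19}\right) 86 = - \frac{4913}{60} - \left(10492 + 86 \sqrt{19}\right) = - \frac{634433}{60} - 86 \sqrt{19}$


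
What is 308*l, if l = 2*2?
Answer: 1232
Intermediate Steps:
l = 4
308*l = 308*4 = 1232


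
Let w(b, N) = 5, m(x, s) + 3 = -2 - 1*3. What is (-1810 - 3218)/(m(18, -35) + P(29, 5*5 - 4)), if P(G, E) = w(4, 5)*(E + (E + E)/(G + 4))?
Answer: -18436/379 ≈ -48.644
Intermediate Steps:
m(x, s) = -8 (m(x, s) = -3 + (-2 - 1*3) = -3 + (-2 - 3) = -3 - 5 = -8)
P(G, E) = 5*E + 10*E/(4 + G) (P(G, E) = 5*(E + (E + E)/(G + 4)) = 5*(E + (2*E)/(4 + G)) = 5*(E + 2*E/(4 + G)) = 5*E + 10*E/(4 + G))
(-1810 - 3218)/(m(18, -35) + P(29, 5*5 - 4)) = (-1810 - 3218)/(-8 + 5*(5*5 - 4)*(6 + 29)/(4 + 29)) = -5028/(-8 + 5*(25 - 4)*35/33) = -5028/(-8 + 5*21*(1/33)*35) = -5028/(-8 + 1225/11) = -5028/1137/11 = -5028*11/1137 = -18436/379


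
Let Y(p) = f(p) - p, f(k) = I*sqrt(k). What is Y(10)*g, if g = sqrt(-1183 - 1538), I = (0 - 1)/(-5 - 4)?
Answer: I*sqrt(2721)*(-90 + sqrt(10))/9 ≈ -503.3*I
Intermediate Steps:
I = 1/9 (I = -1/(-9) = -1*(-1/9) = 1/9 ≈ 0.11111)
f(k) = sqrt(k)/9
g = I*sqrt(2721) (g = sqrt(-2721) = I*sqrt(2721) ≈ 52.163*I)
Y(p) = -p + sqrt(p)/9 (Y(p) = sqrt(p)/9 - p = -p + sqrt(p)/9)
Y(10)*g = (-1*10 + sqrt(10)/9)*(I*sqrt(2721)) = (-10 + sqrt(10)/9)*(I*sqrt(2721)) = I*sqrt(2721)*(-10 + sqrt(10)/9)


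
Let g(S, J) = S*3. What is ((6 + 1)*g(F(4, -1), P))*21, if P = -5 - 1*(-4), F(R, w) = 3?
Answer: 1323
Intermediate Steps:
P = -1 (P = -5 + 4 = -1)
g(S, J) = 3*S
((6 + 1)*g(F(4, -1), P))*21 = ((6 + 1)*(3*3))*21 = (7*9)*21 = 63*21 = 1323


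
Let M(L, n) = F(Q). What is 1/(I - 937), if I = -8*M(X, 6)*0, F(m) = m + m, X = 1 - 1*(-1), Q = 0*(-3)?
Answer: -1/937 ≈ -0.0010672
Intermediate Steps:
Q = 0
X = 2 (X = 1 + 1 = 2)
F(m) = 2*m
M(L, n) = 0 (M(L, n) = 2*0 = 0)
I = 0 (I = -8*0*0 = 0*0 = 0)
1/(I - 937) = 1/(0 - 937) = 1/(-937) = -1/937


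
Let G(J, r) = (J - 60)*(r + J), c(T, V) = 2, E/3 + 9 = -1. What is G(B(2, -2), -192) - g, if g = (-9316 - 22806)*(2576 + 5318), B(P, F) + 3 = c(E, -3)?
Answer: 253582841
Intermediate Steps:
E = -30 (E = -27 + 3*(-1) = -27 - 3 = -30)
B(P, F) = -1 (B(P, F) = -3 + 2 = -1)
G(J, r) = (-60 + J)*(J + r)
g = -253571068 (g = -32122*7894 = -253571068)
G(B(2, -2), -192) - g = ((-1)² - 60*(-1) - 60*(-192) - 1*(-192)) - 1*(-253571068) = (1 + 60 + 11520 + 192) + 253571068 = 11773 + 253571068 = 253582841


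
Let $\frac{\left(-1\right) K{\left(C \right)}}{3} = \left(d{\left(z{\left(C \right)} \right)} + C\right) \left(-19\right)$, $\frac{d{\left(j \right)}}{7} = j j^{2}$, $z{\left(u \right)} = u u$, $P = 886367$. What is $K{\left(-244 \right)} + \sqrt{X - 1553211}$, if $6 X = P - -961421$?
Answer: $84199953899665836 + \frac{i \sqrt{11207217}}{3} \approx 8.42 \cdot 10^{16} + 1115.9 i$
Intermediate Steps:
$X = \frac{923894}{3}$ ($X = \frac{886367 - -961421}{6} = \frac{886367 + 961421}{6} = \frac{1}{6} \cdot 1847788 = \frac{923894}{3} \approx 3.0796 \cdot 10^{5}$)
$z{\left(u \right)} = u^{2}$
$d{\left(j \right)} = 7 j^{3}$ ($d{\left(j \right)} = 7 j j^{2} = 7 j^{3}$)
$K{\left(C \right)} = 57 C + 399 C^{6}$ ($K{\left(C \right)} = - 3 \left(7 \left(C^{2}\right)^{3} + C\right) \left(-19\right) = - 3 \left(7 C^{6} + C\right) \left(-19\right) = - 3 \left(C + 7 C^{6}\right) \left(-19\right) = - 3 \left(- 133 C^{6} - 19 C\right) = 57 C + 399 C^{6}$)
$K{\left(-244 \right)} + \sqrt{X - 1553211} = \left(57 \left(-244\right) + 399 \left(-244\right)^{6}\right) + \sqrt{\frac{923894}{3} - 1553211} = \left(-13908 + 399 \cdot 211027453382656\right) + \sqrt{- \frac{3735739}{3}} = \left(-13908 + 84199953899679744\right) + \frac{i \sqrt{11207217}}{3} = 84199953899665836 + \frac{i \sqrt{11207217}}{3}$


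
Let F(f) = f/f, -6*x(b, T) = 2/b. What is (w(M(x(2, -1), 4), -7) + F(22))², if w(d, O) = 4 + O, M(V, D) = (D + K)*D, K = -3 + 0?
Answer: 4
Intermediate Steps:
K = -3
x(b, T) = -1/(3*b)
M(V, D) = D*(-3 + D) (M(V, D) = (D - 3)*D = (-3 + D)*D = D*(-3 + D))
F(f) = 1
(w(M(x(2, -1), 4), -7) + F(22))² = ((4 - 7) + 1)² = (-3 + 1)² = (-2)² = 4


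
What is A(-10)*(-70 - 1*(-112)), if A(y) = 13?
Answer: 546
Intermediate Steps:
A(-10)*(-70 - 1*(-112)) = 13*(-70 - 1*(-112)) = 13*(-70 + 112) = 13*42 = 546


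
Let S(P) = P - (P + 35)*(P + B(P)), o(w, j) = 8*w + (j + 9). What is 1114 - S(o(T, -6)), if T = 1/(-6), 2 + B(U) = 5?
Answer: 11551/9 ≈ 1283.4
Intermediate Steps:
B(U) = 3 (B(U) = -2 + 5 = 3)
T = -1/6 ≈ -0.16667
o(w, j) = 9 + j + 8*w (o(w, j) = 8*w + (9 + j) = 9 + j + 8*w)
S(P) = P - (3 + P)*(35 + P) (S(P) = P - (P + 35)*(P + 3) = P - (35 + P)*(3 + P) = P - (3 + P)*(35 + P))
1114 - S(o(T, -6)) = 1114 - (-105 - (9 - 6 + 8*(-1/6))**2 - 37*(9 - 6 + 8*(-1/6))) = 1114 - (-105 - (9 - 6 - 4/3)**2 - 37*(9 - 6 - 4/3)) = 1114 - (-105 - (5/3)**2 - 37*5/3) = 1114 - (-105 - 1*25/9 - 185/3) = 1114 - (-105 - 25/9 - 185/3) = 1114 - 1*(-1525/9) = 1114 + 1525/9 = 11551/9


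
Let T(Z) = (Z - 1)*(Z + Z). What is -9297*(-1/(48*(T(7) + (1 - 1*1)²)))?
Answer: 1033/448 ≈ 2.3058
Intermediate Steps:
T(Z) = 2*Z*(-1 + Z) (T(Z) = (-1 + Z)*(2*Z) = 2*Z*(-1 + Z))
-9297*(-1/(48*(T(7) + (1 - 1*1)²))) = -9297*(-1/(48*(2*7*(-1 + 7) + (1 - 1*1)²))) = -9297*(-1/(48*(2*7*6 + (1 - 1)²))) = -9297*(-1/(48*(84 + 0²))) = -9297*(-1/(48*(84 + 0))) = -9297/(84*(-48)) = -9297/(-4032) = -9297*(-1/4032) = 1033/448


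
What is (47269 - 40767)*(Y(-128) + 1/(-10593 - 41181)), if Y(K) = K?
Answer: -21544614323/25887 ≈ -8.3226e+5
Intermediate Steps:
(47269 - 40767)*(Y(-128) + 1/(-10593 - 41181)) = (47269 - 40767)*(-128 + 1/(-10593 - 41181)) = 6502*(-128 + 1/(-51774)) = 6502*(-128 - 1/51774) = 6502*(-6627073/51774) = -21544614323/25887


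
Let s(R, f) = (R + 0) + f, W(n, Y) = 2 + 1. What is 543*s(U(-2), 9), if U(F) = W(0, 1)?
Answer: 6516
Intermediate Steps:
W(n, Y) = 3
U(F) = 3
s(R, f) = R + f
543*s(U(-2), 9) = 543*(3 + 9) = 543*12 = 6516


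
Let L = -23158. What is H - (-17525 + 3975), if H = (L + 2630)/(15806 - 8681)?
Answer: 96523222/7125 ≈ 13547.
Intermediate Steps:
H = -20528/7125 (H = (-23158 + 2630)/(15806 - 8681) = -20528/7125 ≈ -2.8811)
H - (-17525 + 3975) = -20528/7125 - (-17525 + 3975) = -20528/7125 - 1*(-13550) = -20528/7125 + 13550 = 96523222/7125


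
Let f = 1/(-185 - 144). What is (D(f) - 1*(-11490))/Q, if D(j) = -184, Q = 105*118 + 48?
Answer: 5653/6219 ≈ 0.90899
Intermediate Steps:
Q = 12438 (Q = 12390 + 48 = 12438)
f = -1/329 (f = 1/(-329) = -1/329 ≈ -0.0030395)
(D(f) - 1*(-11490))/Q = (-184 - 1*(-11490))/12438 = (-184 + 11490)*(1/12438) = 11306*(1/12438) = 5653/6219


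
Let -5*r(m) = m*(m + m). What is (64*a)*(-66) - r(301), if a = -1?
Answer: 202322/5 ≈ 40464.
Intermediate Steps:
r(m) = -2*m²/5 (r(m) = -m*(m + m)/5 = -m*2*m/5 = -2*m²/5)
(64*a)*(-66) - r(301) = (64*(-1))*(-66) - (-2)*301²/5 = -64*(-66) - (-2)*90601/5 = 4224 - 1*(-181202/5) = 4224 + 181202/5 = 202322/5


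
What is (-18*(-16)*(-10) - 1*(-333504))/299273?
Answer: 330624/299273 ≈ 1.1048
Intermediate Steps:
(-18*(-16)*(-10) - 1*(-333504))/299273 = (288*(-10) + 333504)*(1/299273) = (-2880 + 333504)*(1/299273) = 330624*(1/299273) = 330624/299273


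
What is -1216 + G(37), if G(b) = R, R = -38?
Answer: -1254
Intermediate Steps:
G(b) = -38
-1216 + G(37) = -1216 - 38 = -1254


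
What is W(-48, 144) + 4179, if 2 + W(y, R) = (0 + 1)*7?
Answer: 4184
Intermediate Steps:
W(y, R) = 5 (W(y, R) = -2 + (0 + 1)*7 = -2 + 1*7 = -2 + 7 = 5)
W(-48, 144) + 4179 = 5 + 4179 = 4184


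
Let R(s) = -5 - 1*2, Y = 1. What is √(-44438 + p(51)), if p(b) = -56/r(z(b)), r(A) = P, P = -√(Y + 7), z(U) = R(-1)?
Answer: √(-44438 + 14*√2) ≈ 210.76*I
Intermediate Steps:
R(s) = -7 (R(s) = -5 - 2 = -7)
z(U) = -7
P = -2*√2 (P = -√(1 + 7) = -√8 = -2*√2 ≈ -2.8284)
r(A) = -2*√2
p(b) = 14*√2 (p(b) = -56*(-√2/4) = -(-14)*√2 = 14*√2)
√(-44438 + p(51)) = √(-44438 + 14*√2)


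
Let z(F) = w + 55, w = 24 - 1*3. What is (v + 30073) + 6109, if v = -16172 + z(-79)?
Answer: 20086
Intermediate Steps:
w = 21 (w = 24 - 3 = 21)
z(F) = 76 (z(F) = 21 + 55 = 76)
v = -16096 (v = -16172 + 76 = -16096)
(v + 30073) + 6109 = (-16096 + 30073) + 6109 = 13977 + 6109 = 20086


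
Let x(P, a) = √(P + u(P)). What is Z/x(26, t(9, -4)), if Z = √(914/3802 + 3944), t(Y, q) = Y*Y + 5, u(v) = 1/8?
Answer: 2*√5958046558618/397309 ≈ 12.287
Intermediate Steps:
u(v) = ⅛
t(Y, q) = 5 + Y² (t(Y, q) = Y² + 5 = 5 + Y²)
Z = √14253699901/1901 (Z = √(914*(1/3802) + 3944) = √(457/1901 + 3944) = √(7498001/1901) = √14253699901/1901 ≈ 62.803)
x(P, a) = √(⅛ + P) (x(P, a) = √(P + ⅛) = √(⅛ + P))
Z/x(26, t(9, -4)) = (√14253699901/1901)/((√(2 + 16*26)/4)) = (√14253699901/1901)/((√(2 + 416)/4)) = (√14253699901/1901)/((√418/4)) = (√14253699901/1901)*(2*√418/209) = 2*√5958046558618/397309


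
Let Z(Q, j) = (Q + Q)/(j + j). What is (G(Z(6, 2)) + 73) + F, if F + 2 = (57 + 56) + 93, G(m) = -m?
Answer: 274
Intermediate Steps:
Z(Q, j) = Q/j (Z(Q, j) = (2*Q)/((2*j)) = (2*Q)*(1/(2*j)) = Q/j)
F = 204 (F = -2 + ((57 + 56) + 93) = -2 + (113 + 93) = -2 + 206 = 204)
(G(Z(6, 2)) + 73) + F = (-6/2 + 73) + 204 = (-1*3 + 73) + 204 = (-3 + 73) + 204 = 70 + 204 = 274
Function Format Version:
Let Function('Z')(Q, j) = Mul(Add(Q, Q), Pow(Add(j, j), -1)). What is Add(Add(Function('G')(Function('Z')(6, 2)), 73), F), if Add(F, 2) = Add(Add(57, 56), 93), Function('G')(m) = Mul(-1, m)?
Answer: 274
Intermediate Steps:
Function('Z')(Q, j) = Mul(Q, Pow(j, -1)) (Function('Z')(Q, j) = Mul(Mul(2, Q), Pow(Mul(2, j), -1)) = Mul(Mul(2, Q), Mul(Rational(1, 2), Pow(j, -1))) = Mul(Q, Pow(j, -1)))
F = 204 (F = Add(-2, Add(Add(57, 56), 93)) = Add(-2, Add(113, 93)) = Add(-2, 206) = 204)
Add(Add(Function('G')(Function('Z')(6, 2)), 73), F) = Add(Add(Mul(-1, Mul(6, Pow(2, -1))), 73), 204) = Add(Add(Mul(-1, Mul(6, Rational(1, 2))), 73), 204) = Add(Add(Mul(-1, 3), 73), 204) = Add(Add(-3, 73), 204) = Add(70, 204) = 274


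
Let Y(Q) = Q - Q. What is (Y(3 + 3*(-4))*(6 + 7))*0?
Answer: 0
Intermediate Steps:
Y(Q) = 0
(Y(3 + 3*(-4))*(6 + 7))*0 = (0*(6 + 7))*0 = (0*13)*0 = 0*0 = 0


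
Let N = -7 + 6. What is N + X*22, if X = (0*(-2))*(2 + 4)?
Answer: -1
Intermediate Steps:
N = -1
X = 0 (X = 0*6 = 0)
N + X*22 = -1 + 0*22 = -1 + 0 = -1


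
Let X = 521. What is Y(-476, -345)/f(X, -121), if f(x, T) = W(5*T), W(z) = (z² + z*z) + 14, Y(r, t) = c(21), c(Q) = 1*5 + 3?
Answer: 1/91508 ≈ 1.0928e-5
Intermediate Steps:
c(Q) = 8 (c(Q) = 5 + 3 = 8)
Y(r, t) = 8
W(z) = 14 + 2*z² (W(z) = (z² + z²) + 14 = 2*z² + 14 = 14 + 2*z²)
f(x, T) = 14 + 50*T² (f(x, T) = 14 + 2*(5*T)² = 14 + 2*(25*T²) = 14 + 50*T²)
Y(-476, -345)/f(X, -121) = 8/(14 + 50*(-121)²) = 8/(14 + 50*14641) = 8/(14 + 732050) = 8/732064 = 8*(1/732064) = 1/91508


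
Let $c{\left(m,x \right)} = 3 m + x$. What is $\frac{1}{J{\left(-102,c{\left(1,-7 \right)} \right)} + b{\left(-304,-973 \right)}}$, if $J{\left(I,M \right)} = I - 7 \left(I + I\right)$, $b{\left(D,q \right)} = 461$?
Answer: $\frac{1}{1787} \approx 0.0005596$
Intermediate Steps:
$c{\left(m,x \right)} = x + 3 m$
$J{\left(I,M \right)} = - 13 I$ ($J{\left(I,M \right)} = I - 7 \cdot 2 I = I - 14 I = - 13 I$)
$\frac{1}{J{\left(-102,c{\left(1,-7 \right)} \right)} + b{\left(-304,-973 \right)}} = \frac{1}{\left(-13\right) \left(-102\right) + 461} = \frac{1}{1326 + 461} = \frac{1}{1787}$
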